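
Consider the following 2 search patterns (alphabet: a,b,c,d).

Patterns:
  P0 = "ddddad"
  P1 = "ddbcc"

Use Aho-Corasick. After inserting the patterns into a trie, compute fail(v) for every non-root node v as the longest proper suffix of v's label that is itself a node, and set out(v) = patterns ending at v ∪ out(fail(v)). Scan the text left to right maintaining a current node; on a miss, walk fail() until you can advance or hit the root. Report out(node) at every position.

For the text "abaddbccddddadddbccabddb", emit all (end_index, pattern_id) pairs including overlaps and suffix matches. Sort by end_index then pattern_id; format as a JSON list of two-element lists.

Build:
Trie nodes:
  n0 'ε': d→1
  n1 'd': d→2
  n2 'dd': b→7 d→3
  n3 'ddd': d→4
  n4 'dddd': a→5
  n5 'dddda': d→6
  n6 'ddddad': ·  ←P0
  n7 'ddb': c→8
  n8 'ddbc': c→9
  n9 'ddbcc': ·  ←P1

BFS fail/out derivation:
  fail(1) 'd': from fail(0)=0 chase 'd': 0 ⇒ 0;  out=∅∪out(0)=∅
  fail(2) 'dd': from fail(1)=0 chase 'd': 0 ⇒ 1;  out=∅∪out(1)=∅
  fail(3) 'ddd': from fail(2)=1 chase 'd': 1 ⇒ 2;  out=∅∪out(2)=∅
  fail(7) 'ddb': from fail(2)=1 chase 'b': 1→0 ⇒ 0;  out=∅∪out(0)=∅
  fail(4) 'dddd': from fail(3)=2 chase 'd': 2 ⇒ 3;  out=∅∪out(3)=∅
  fail(8) 'ddbc': from fail(7)=0 chase 'c': 0 ⇒ 0;  out=∅∪out(0)=∅
  fail(5) 'dddda': from fail(4)=3 chase 'a': 3→2→1→0 ⇒ 0;  out=∅∪out(0)=∅
  fail(9) 'ddbcc': from fail(8)=0 chase 'c': 0 ⇒ 0;  out={1}∪out(0)={1}
  fail(6) 'ddddad': from fail(5)=0 chase 'd': 0 ⇒ 1;  out={0}∪out(1)={0}

Text stream:
pos 0 'a': at 0
pos 1 'b': at 0
pos 2 'a': at 0
pos 3 'd': at 1
pos 4 'd': at 2
pos 5 'b': at 7
pos 6 'c': at 8
pos 7 'c': at 9  → match P1@[3:7]
pos 8 'd': at 1 (fail-walked)
pos 9 'd': at 2
pos 10 'd': at 3
pos 11 'd': at 4
pos 12 'a': at 5
pos 13 'd': at 6  → match P0@[8:13]
pos 14 'd': at 2 (fail-walked)
pos 15 'd': at 3
pos 16 'b': at 7 (fail-walked)
pos 17 'c': at 8
pos 18 'c': at 9  → match P1@[14:18]
pos 19 'a': at 0 (fail-walked)
pos 20 'b': at 0
pos 21 'd': at 1
pos 22 'd': at 2
pos 23 'b': at 7

All matches (sorted): [[7,1],[13,0],[18,1]]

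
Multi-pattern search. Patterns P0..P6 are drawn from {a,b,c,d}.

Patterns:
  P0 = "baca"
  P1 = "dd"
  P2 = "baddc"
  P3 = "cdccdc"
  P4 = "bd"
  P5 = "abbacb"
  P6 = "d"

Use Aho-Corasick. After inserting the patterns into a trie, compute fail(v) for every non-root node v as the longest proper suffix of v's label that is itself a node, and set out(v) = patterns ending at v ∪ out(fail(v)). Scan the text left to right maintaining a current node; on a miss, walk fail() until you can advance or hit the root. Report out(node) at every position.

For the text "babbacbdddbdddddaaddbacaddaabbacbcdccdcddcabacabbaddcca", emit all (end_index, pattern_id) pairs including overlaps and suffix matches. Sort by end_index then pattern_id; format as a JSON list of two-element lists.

Build:
Trie (insert patterns):
  n0 'ε': a→17 b→1 c→10 d→5
  n1 'b': a→2 d→16
  n2 'ba': c→3 d→7
  n3 'bac': a→4
  n4 'baca': ·  ←P0
  n5 'd': d→6  ←P6
  n6 'dd': ·  ←P1
  n7 'bad': d→8
  n8 'badd': c→9
  n9 'baddc': ·  ←P2
  n10 'c': d→11
  n11 'cd': c→12
  n12 'cdc': c→13
  n13 'cdcc': d→14
  n14 'cdccd': c→15
  n15 'cdccdc': ·  ←P3
  n16 'bd': ·  ←P4
  n17 'a': b→18
  n18 'ab': b→19
  n19 'abb': a→20
  n20 'abba': c→21
  n21 'abbac': b→22
  n22 'abbacb': ·  ←P5

BFS fail/out derivation:
  n1('b'): parent n0 fail=0; on 'b' 0 → fail=0;  out ∅∪∅=∅
  n5('d'): parent n0 fail=0; on 'd' 0 → fail=0;  out {6}∪∅={6}
  n10('c'): parent n0 fail=0; on 'c' 0 → fail=0;  out ∅∪∅=∅
  n17('a'): parent n0 fail=0; on 'a' 0 → fail=0;  out ∅∪∅=∅
  n2('ba'): parent n1 fail=0; on 'a' 0 → fail=17;  out ∅∪∅=∅
  n6('dd'): parent n5 fail=0; on 'd' 0 → fail=5;  out {1}∪{6}={1,6}
  n11('cd'): parent n10 fail=0; on 'd' 0 → fail=5;  out ∅∪{6}={6}
  n16('bd'): parent n1 fail=0; on 'd' 0 → fail=5;  out {4}∪{6}={4,6}
  n18('ab'): parent n17 fail=0; on 'b' 0 → fail=1;  out ∅∪∅=∅
  n3('bac'): parent n2 fail=17; on 'c' 17→0 → fail=10;  out ∅∪∅=∅
  n7('bad'): parent n2 fail=17; on 'd' 17→0 → fail=5;  out ∅∪{6}={6}
  n12('cdc'): parent n11 fail=5; on 'c' 5→0 → fail=10;  out ∅∪∅=∅
  n19('abb'): parent n18 fail=1; on 'b' 1→0 → fail=1;  out ∅∪∅=∅
  n4('baca'): parent n3 fail=10; on 'a' 10→0 → fail=17;  out {0}∪∅={0}
  n8('badd'): parent n7 fail=5; on 'd' 5 → fail=6;  out ∅∪{1,6}={1,6}
  n13('cdcc'): parent n12 fail=10; on 'c' 10→0 → fail=10;  out ∅∪∅=∅
  n20('abba'): parent n19 fail=1; on 'a' 1 → fail=2;  out ∅∪∅=∅
  n9('baddc'): parent n8 fail=6; on 'c' 6→5→0 → fail=10;  out {2}∪∅={2}
  n14('cdccd'): parent n13 fail=10; on 'd' 10 → fail=11;  out ∅∪{6}={6}
  n21('abbac'): parent n20 fail=2; on 'c' 2 → fail=3;  out ∅∪∅=∅
  n15('cdccdc'): parent n14 fail=11; on 'c' 11 → fail=12;  out {3}∪∅={3}
  n22('abbacb'): parent n21 fail=3; on 'b' 3→10→0 → fail=1;  out {5}∪∅={5}

Run:
[0] read 'b'  n0⇒n1
[1] read 'a'  n1⇒n2
[2] read 'b'  n2⇒n18 (via fail)
[3] read 'b'  n18⇒n19
[4] read 'a'  n19⇒n20
[5] read 'c'  n20⇒n21
[6] read 'b'  n21⇒n22  ** P5@[1:6]
[7] read 'd'  n22⇒n16 (via fail)  ** P4@[6:7],P6@[7:7]
[8] read 'd'  n16⇒n6 (via fail)  ** P1@[7:8],P6@[8:8]
[9] read 'd'  n6⇒n6 (via fail)  ** P1@[8:9],P6@[9:9]
[10] read 'b'  n6⇒n1 (via fail)
[11] read 'd'  n1⇒n16  ** P4@[10:11],P6@[11:11]
[12] read 'd'  n16⇒n6 (via fail)  ** P1@[11:12],P6@[12:12]
[13] read 'd'  n6⇒n6 (via fail)  ** P1@[12:13],P6@[13:13]
[14] read 'd'  n6⇒n6 (via fail)  ** P1@[13:14],P6@[14:14]
[15] read 'd'  n6⇒n6 (via fail)  ** P1@[14:15],P6@[15:15]
[16] read 'a'  n6⇒n17 (via fail)
[17] read 'a'  n17⇒n17 (via fail)
[18] read 'd'  n17⇒n5 (via fail)  ** P6@[18:18]
[19] read 'd'  n5⇒n6  ** P1@[18:19],P6@[19:19]
[20] read 'b'  n6⇒n1 (via fail)
[21] read 'a'  n1⇒n2
[22] read 'c'  n2⇒n3
[23] read 'a'  n3⇒n4  ** P0@[20:23]
[24] read 'd'  n4⇒n5 (via fail)  ** P6@[24:24]
[25] read 'd'  n5⇒n6  ** P1@[24:25],P6@[25:25]
[26] read 'a'  n6⇒n17 (via fail)
[27] read 'a'  n17⇒n17 (via fail)
[28] read 'b'  n17⇒n18
[29] read 'b'  n18⇒n19
[30] read 'a'  n19⇒n20
[31] read 'c'  n20⇒n21
[32] read 'b'  n21⇒n22  ** P5@[27:32]
[33] read 'c'  n22⇒n10 (via fail)
[34] read 'd'  n10⇒n11  ** P6@[34:34]
[35] read 'c'  n11⇒n12
[36] read 'c'  n12⇒n13
[37] read 'd'  n13⇒n14  ** P6@[37:37]
[38] read 'c'  n14⇒n15  ** P3@[33:38]
[39] read 'd'  n15⇒n11 (via fail)  ** P6@[39:39]
[40] read 'd'  n11⇒n6 (via fail)  ** P1@[39:40],P6@[40:40]
[41] read 'c'  n6⇒n10 (via fail)
[42] read 'a'  n10⇒n17 (via fail)
[43] read 'b'  n17⇒n18
[44] read 'a'  n18⇒n2 (via fail)
[45] read 'c'  n2⇒n3
[46] read 'a'  n3⇒n4  ** P0@[43:46]
[47] read 'b'  n4⇒n18 (via fail)
[48] read 'b'  n18⇒n19
[49] read 'a'  n19⇒n20
[50] read 'd'  n20⇒n7 (via fail)  ** P6@[50:50]
[51] read 'd'  n7⇒n8  ** P1@[50:51],P6@[51:51]
[52] read 'c'  n8⇒n9  ** P2@[48:52]
[53] read 'c'  n9⇒n10 (via fail)
[54] read 'a'  n10⇒n17 (via fail)

Matches: [[6,5],[7,4],[7,6],[8,1],[8,6],[9,1],[9,6],[11,4],[11,6],[12,1],[12,6],[13,1],[13,6],[14,1],[14,6],[15,1],[15,6],[18,6],[19,1],[19,6],[23,0],[24,6],[25,1],[25,6],[32,5],[34,6],[37,6],[38,3],[39,6],[40,1],[40,6],[46,0],[50,6],[51,1],[51,6],[52,2]]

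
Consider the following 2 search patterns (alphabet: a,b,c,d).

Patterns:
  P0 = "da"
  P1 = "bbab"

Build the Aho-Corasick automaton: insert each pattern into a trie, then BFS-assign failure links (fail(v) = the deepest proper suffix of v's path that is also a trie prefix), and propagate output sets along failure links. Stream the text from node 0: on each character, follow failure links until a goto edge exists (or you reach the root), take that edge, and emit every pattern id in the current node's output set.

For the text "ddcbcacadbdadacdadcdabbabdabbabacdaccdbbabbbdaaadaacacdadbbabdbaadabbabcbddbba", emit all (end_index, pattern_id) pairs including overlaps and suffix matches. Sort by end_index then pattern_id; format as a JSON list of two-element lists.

Build:
Trie nodes:
  0='ε' goto b→3 d→1
  1='d' goto a→2
  2='da' goto ·  [P0 ends]
  3='b' goto b→4
  4='bb' goto a→5
  5='bba' goto b→6
  6='bbab' goto ·  [P1 ends]

BFS fail/out derivation:
  fail(1) 'd': from fail(0)=0 chase 'd': 0 ⇒ 0;  out=∅∪out(0)=∅
  fail(3) 'b': from fail(0)=0 chase 'b': 0 ⇒ 0;  out=∅∪out(0)=∅
  fail(2) 'da': from fail(1)=0 chase 'a': 0 ⇒ 0;  out={0}∪out(0)={0}
  fail(4) 'bb': from fail(3)=0 chase 'b': 0 ⇒ 3;  out=∅∪out(3)=∅
  fail(5) 'bba': from fail(4)=3 chase 'a': 3→0 ⇒ 0;  out=∅∪out(0)=∅
  fail(6) 'bbab': from fail(5)=0 chase 'b': 0 ⇒ 3;  out={1}∪out(3)={1}

Scan:
[0] read 'd'  n0⇒n1
[1] read 'd'  n1⇒n1 (via fail)
[2] read 'c'  n1⇒n0 (via fail)
[3] read 'b'  n0⇒n3
[4] read 'c'  n3⇒n0 (via fail)
[5] read 'a'  n0⇒n0
[6] read 'c'  n0⇒n0
[7] read 'a'  n0⇒n0
[8] read 'd'  n0⇒n1
[9] read 'b'  n1⇒n3 (via fail)
[10] read 'd'  n3⇒n1 (via fail)
[11] read 'a'  n1⇒n2  ** P0@[10:11]
[12] read 'd'  n2⇒n1 (via fail)
[13] read 'a'  n1⇒n2  ** P0@[12:13]
[14] read 'c'  n2⇒n0 (via fail)
[15] read 'd'  n0⇒n1
[16] read 'a'  n1⇒n2  ** P0@[15:16]
[17] read 'd'  n2⇒n1 (via fail)
[18] read 'c'  n1⇒n0 (via fail)
[19] read 'd'  n0⇒n1
[20] read 'a'  n1⇒n2  ** P0@[19:20]
[21] read 'b'  n2⇒n3 (via fail)
[22] read 'b'  n3⇒n4
[23] read 'a'  n4⇒n5
[24] read 'b'  n5⇒n6  ** P1@[21:24]
[25] read 'd'  n6⇒n1 (via fail)
[26] read 'a'  n1⇒n2  ** P0@[25:26]
[27] read 'b'  n2⇒n3 (via fail)
[28] read 'b'  n3⇒n4
[29] read 'a'  n4⇒n5
[30] read 'b'  n5⇒n6  ** P1@[27:30]
[31] read 'a'  n6⇒n0 (via fail)
[32] read 'c'  n0⇒n0
[33] read 'd'  n0⇒n1
[34] read 'a'  n1⇒n2  ** P0@[33:34]
[35] read 'c'  n2⇒n0 (via fail)
[36] read 'c'  n0⇒n0
[37] read 'd'  n0⇒n1
[38] read 'b'  n1⇒n3 (via fail)
[39] read 'b'  n3⇒n4
[40] read 'a'  n4⇒n5
[41] read 'b'  n5⇒n6  ** P1@[38:41]
[42] read 'b'  n6⇒n4 (via fail)
[43] read 'b'  n4⇒n4 (via fail)
[44] read 'd'  n4⇒n1 (via fail)
[45] read 'a'  n1⇒n2  ** P0@[44:45]
[46] read 'a'  n2⇒n0 (via fail)
[47] read 'a'  n0⇒n0
[48] read 'd'  n0⇒n1
[49] read 'a'  n1⇒n2  ** P0@[48:49]
[50] read 'a'  n2⇒n0 (via fail)
[51] read 'c'  n0⇒n0
[52] read 'a'  n0⇒n0
[53] read 'c'  n0⇒n0
[54] read 'd'  n0⇒n1
[55] read 'a'  n1⇒n2  ** P0@[54:55]
[56] read 'd'  n2⇒n1 (via fail)
[57] read 'b'  n1⇒n3 (via fail)
[58] read 'b'  n3⇒n4
[59] read 'a'  n4⇒n5
[60] read 'b'  n5⇒n6  ** P1@[57:60]
[61] read 'd'  n6⇒n1 (via fail)
[62] read 'b'  n1⇒n3 (via fail)
[63] read 'a'  n3⇒n0 (via fail)
[64] read 'a'  n0⇒n0
[65] read 'd'  n0⇒n1
[66] read 'a'  n1⇒n2  ** P0@[65:66]
[67] read 'b'  n2⇒n3 (via fail)
[68] read 'b'  n3⇒n4
[69] read 'a'  n4⇒n5
[70] read 'b'  n5⇒n6  ** P1@[67:70]
[71] read 'c'  n6⇒n0 (via fail)
[72] read 'b'  n0⇒n3
[73] read 'd'  n3⇒n1 (via fail)
[74] read 'd'  n1⇒n1 (via fail)
[75] read 'b'  n1⇒n3 (via fail)
[76] read 'b'  n3⇒n4
[77] read 'a'  n4⇒n5

Matches: [[11,0],[13,0],[16,0],[20,0],[24,1],[26,0],[30,1],[34,0],[41,1],[45,0],[49,0],[55,0],[60,1],[66,0],[70,1]]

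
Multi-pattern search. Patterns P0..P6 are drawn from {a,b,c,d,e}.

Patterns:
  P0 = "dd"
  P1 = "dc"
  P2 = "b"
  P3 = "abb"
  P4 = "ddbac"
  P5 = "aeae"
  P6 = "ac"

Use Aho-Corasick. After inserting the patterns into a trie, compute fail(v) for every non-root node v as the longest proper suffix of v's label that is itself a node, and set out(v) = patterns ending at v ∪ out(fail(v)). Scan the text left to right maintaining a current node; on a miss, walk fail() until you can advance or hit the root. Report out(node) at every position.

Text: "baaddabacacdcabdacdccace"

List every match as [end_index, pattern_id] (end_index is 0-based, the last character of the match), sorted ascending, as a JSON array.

Build automaton:
Trie (insert patterns):
  0='ε' goto a→5 b→4 d→1
  1='d' goto c→3 d→2
  2='dd' goto b→8  ←P0
  3='dc' goto ·  ←P1
  4='b' goto ·  ←P2
  5='a' goto b→6 c→14 e→11
  6='ab' goto b→7
  7='abb' goto ·  ←P3
  8='ddb' goto a→9
  9='ddba' goto c→10
  10='ddbac' goto ·  ←P4
  11='ae' goto a→12
  12='aea' goto e→13
  13='aeae' goto ·  ←P5
  14='ac' goto ·  ←P6

Failure links (BFS by depth):
  n1('d'): parent n0 fail=0; on 'd' 0 → fail=0;  out ∅∪∅=∅
  n4('b'): parent n0 fail=0; on 'b' 0 → fail=0;  out {2}∪∅={2}
  n5('a'): parent n0 fail=0; on 'a' 0 → fail=0;  out ∅∪∅=∅
  n2('dd'): parent n1 fail=0; on 'd' 0 → fail=1;  out {0}∪∅={0}
  n3('dc'): parent n1 fail=0; on 'c' 0 → fail=0;  out {1}∪∅={1}
  n6('ab'): parent n5 fail=0; on 'b' 0 → fail=4;  out ∅∪{2}={2}
  n11('ae'): parent n5 fail=0; on 'e' 0 → fail=0;  out ∅∪∅=∅
  n14('ac'): parent n5 fail=0; on 'c' 0 → fail=0;  out {6}∪∅={6}
  n7('abb'): parent n6 fail=4; on 'b' 4→0 → fail=4;  out {3}∪{2}={2,3}
  n8('ddb'): parent n2 fail=1; on 'b' 1→0 → fail=4;  out ∅∪{2}={2}
  n12('aea'): parent n11 fail=0; on 'a' 0 → fail=5;  out ∅∪∅=∅
  n9('ddba'): parent n8 fail=4; on 'a' 4→0 → fail=5;  out ∅∪∅=∅
  n13('aeae'): parent n12 fail=5; on 'e' 5 → fail=11;  out {5}∪∅={5}
  n10('ddbac'): parent n9 fail=5; on 'c' 5 → fail=14;  out {4}∪{6}={4,6}

Scan:
i=0 'b': node 0→4  → match P2@[0:0]
i=1 'a': node 4→5 (fail-walked)
i=2 'a': node 5→5 (fail-walked)
i=3 'd': node 5→1 (fail-walked)
i=4 'd': node 1→2  → match P0@[3:4]
i=5 'a': node 2→5 (fail-walked)
i=6 'b': node 5→6  → match P2@[6:6]
i=7 'a': node 6→5 (fail-walked)
i=8 'c': node 5→14  → match P6@[7:8]
i=9 'a': node 14→5 (fail-walked)
i=10 'c': node 5→14  → match P6@[9:10]
i=11 'd': node 14→1 (fail-walked)
i=12 'c': node 1→3  → match P1@[11:12]
i=13 'a': node 3→5 (fail-walked)
i=14 'b': node 5→6  → match P2@[14:14]
i=15 'd': node 6→1 (fail-walked)
i=16 'a': node 1→5 (fail-walked)
i=17 'c': node 5→14  → match P6@[16:17]
i=18 'd': node 14→1 (fail-walked)
i=19 'c': node 1→3  → match P1@[18:19]
i=20 'c': node 3→0 (fail-walked)
i=21 'a': node 0→5
i=22 'c': node 5→14  → match P6@[21:22]
i=23 'e': node 14→0 (fail-walked)

Result: [[0,2],[4,0],[6,2],[8,6],[10,6],[12,1],[14,2],[17,6],[19,1],[22,6]]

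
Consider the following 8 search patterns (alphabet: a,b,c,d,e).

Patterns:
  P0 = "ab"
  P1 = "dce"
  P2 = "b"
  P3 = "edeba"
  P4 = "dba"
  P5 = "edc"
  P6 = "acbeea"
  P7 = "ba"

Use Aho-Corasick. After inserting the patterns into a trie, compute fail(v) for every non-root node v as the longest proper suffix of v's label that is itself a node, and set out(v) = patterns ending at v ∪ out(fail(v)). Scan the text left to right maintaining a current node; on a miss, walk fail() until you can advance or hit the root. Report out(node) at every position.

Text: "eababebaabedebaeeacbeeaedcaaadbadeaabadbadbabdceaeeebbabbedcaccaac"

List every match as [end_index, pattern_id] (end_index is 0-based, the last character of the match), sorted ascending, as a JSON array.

Construct AC machine:
Trie nodes:
  0='ε' goto a→1 b→6 d→3 e→7
  1='a' goto b→2 c→15
  2='ab' goto ·  [P0 ends]
  3='d' goto b→12 c→4
  4='dc' goto e→5
  5='dce' goto ·  [P1 ends]
  6='b' goto a→20  [P2 ends]
  7='e' goto d→8
  8='ed' goto c→14 e→9
  9='ede' goto b→10
  10='edeb' goto a→11
  11='edeba' goto ·  [P3 ends]
  12='db' goto a→13
  13='dba' goto ·  [P4 ends]
  14='edc' goto ·  [P5 ends]
  15='ac' goto b→16
  16='acb' goto e→17
  17='acbe' goto e→18
  18='acbee' goto a→19
  19='acbeea' goto ·  [P6 ends]
  20='ba' goto ·  [P7 ends]

BFS fail/out derivation:
  n1('a'): parent n0 fail=0; on 'a' 0 → fail=0;  out ∅∪∅=∅
  n3('d'): parent n0 fail=0; on 'd' 0 → fail=0;  out ∅∪∅=∅
  n6('b'): parent n0 fail=0; on 'b' 0 → fail=0;  out {2}∪∅={2}
  n7('e'): parent n0 fail=0; on 'e' 0 → fail=0;  out ∅∪∅=∅
  n2('ab'): parent n1 fail=0; on 'b' 0 → fail=6;  out {0}∪{2}={0,2}
  n4('dc'): parent n3 fail=0; on 'c' 0 → fail=0;  out ∅∪∅=∅
  n8('ed'): parent n7 fail=0; on 'd' 0 → fail=3;  out ∅∪∅=∅
  n12('db'): parent n3 fail=0; on 'b' 0 → fail=6;  out ∅∪{2}={2}
  n15('ac'): parent n1 fail=0; on 'c' 0 → fail=0;  out ∅∪∅=∅
  n20('ba'): parent n6 fail=0; on 'a' 0 → fail=1;  out {7}∪∅={7}
  n5('dce'): parent n4 fail=0; on 'e' 0 → fail=7;  out {1}∪∅={1}
  n9('ede'): parent n8 fail=3; on 'e' 3→0 → fail=7;  out ∅∪∅=∅
  n13('dba'): parent n12 fail=6; on 'a' 6 → fail=20;  out {4}∪{7}={4,7}
  n14('edc'): parent n8 fail=3; on 'c' 3 → fail=4;  out {5}∪∅={5}
  n16('acb'): parent n15 fail=0; on 'b' 0 → fail=6;  out ∅∪{2}={2}
  n10('edeb'): parent n9 fail=7; on 'b' 7→0 → fail=6;  out ∅∪{2}={2}
  n17('acbe'): parent n16 fail=6; on 'e' 6→0 → fail=7;  out ∅∪∅=∅
  n11('edeba'): parent n10 fail=6; on 'a' 6 → fail=20;  out {3}∪{7}={3,7}
  n18('acbee'): parent n17 fail=7; on 'e' 7→0 → fail=7;  out ∅∪∅=∅
  n19('acbeea'): parent n18 fail=7; on 'a' 7→0 → fail=1;  out {6}∪∅={6}

Run:
pos 0 'e': at 7
pos 1 'a': at 1 (fail-walked)
pos 2 'b': at 2  → match P0@[1:2],P2@[2:2]
pos 3 'a': at 20 (fail-walked)  → match P7@[2:3]
pos 4 'b': at 2 (fail-walked)  → match P0@[3:4],P2@[4:4]
pos 5 'e': at 7 (fail-walked)
pos 6 'b': at 6 (fail-walked)  → match P2@[6:6]
pos 7 'a': at 20  → match P7@[6:7]
pos 8 'a': at 1 (fail-walked)
pos 9 'b': at 2  → match P0@[8:9],P2@[9:9]
pos 10 'e': at 7 (fail-walked)
pos 11 'd': at 8
pos 12 'e': at 9
pos 13 'b': at 10  → match P2@[13:13]
pos 14 'a': at 11  → match P3@[10:14],P7@[13:14]
pos 15 'e': at 7 (fail-walked)
pos 16 'e': at 7 (fail-walked)
pos 17 'a': at 1 (fail-walked)
pos 18 'c': at 15
pos 19 'b': at 16  → match P2@[19:19]
pos 20 'e': at 17
pos 21 'e': at 18
pos 22 'a': at 19  → match P6@[17:22]
pos 23 'e': at 7 (fail-walked)
pos 24 'd': at 8
pos 25 'c': at 14  → match P5@[23:25]
pos 26 'a': at 1 (fail-walked)
pos 27 'a': at 1 (fail-walked)
pos 28 'a': at 1 (fail-walked)
pos 29 'd': at 3 (fail-walked)
pos 30 'b': at 12  → match P2@[30:30]
pos 31 'a': at 13  → match P4@[29:31],P7@[30:31]
pos 32 'd': at 3 (fail-walked)
pos 33 'e': at 7 (fail-walked)
pos 34 'a': at 1 (fail-walked)
pos 35 'a': at 1 (fail-walked)
pos 36 'b': at 2  → match P0@[35:36],P2@[36:36]
pos 37 'a': at 20 (fail-walked)  → match P7@[36:37]
pos 38 'd': at 3 (fail-walked)
pos 39 'b': at 12  → match P2@[39:39]
pos 40 'a': at 13  → match P4@[38:40],P7@[39:40]
pos 41 'd': at 3 (fail-walked)
pos 42 'b': at 12  → match P2@[42:42]
pos 43 'a': at 13  → match P4@[41:43],P7@[42:43]
pos 44 'b': at 2 (fail-walked)  → match P0@[43:44],P2@[44:44]
pos 45 'd': at 3 (fail-walked)
pos 46 'c': at 4
pos 47 'e': at 5  → match P1@[45:47]
pos 48 'a': at 1 (fail-walked)
pos 49 'e': at 7 (fail-walked)
pos 50 'e': at 7 (fail-walked)
pos 51 'e': at 7 (fail-walked)
pos 52 'b': at 6 (fail-walked)  → match P2@[52:52]
pos 53 'b': at 6 (fail-walked)  → match P2@[53:53]
pos 54 'a': at 20  → match P7@[53:54]
pos 55 'b': at 2 (fail-walked)  → match P0@[54:55],P2@[55:55]
pos 56 'b': at 6 (fail-walked)  → match P2@[56:56]
pos 57 'e': at 7 (fail-walked)
pos 58 'd': at 8
pos 59 'c': at 14  → match P5@[57:59]
pos 60 'a': at 1 (fail-walked)
pos 61 'c': at 15
pos 62 'c': at 0 (fail-walked)
pos 63 'a': at 1
pos 64 'a': at 1 (fail-walked)
pos 65 'c': at 15

All matches (sorted): [[2,0],[2,2],[3,7],[4,0],[4,2],[6,2],[7,7],[9,0],[9,2],[13,2],[14,3],[14,7],[19,2],[22,6],[25,5],[30,2],[31,4],[31,7],[36,0],[36,2],[37,7],[39,2],[40,4],[40,7],[42,2],[43,4],[43,7],[44,0],[44,2],[47,1],[52,2],[53,2],[54,7],[55,0],[55,2],[56,2],[59,5]]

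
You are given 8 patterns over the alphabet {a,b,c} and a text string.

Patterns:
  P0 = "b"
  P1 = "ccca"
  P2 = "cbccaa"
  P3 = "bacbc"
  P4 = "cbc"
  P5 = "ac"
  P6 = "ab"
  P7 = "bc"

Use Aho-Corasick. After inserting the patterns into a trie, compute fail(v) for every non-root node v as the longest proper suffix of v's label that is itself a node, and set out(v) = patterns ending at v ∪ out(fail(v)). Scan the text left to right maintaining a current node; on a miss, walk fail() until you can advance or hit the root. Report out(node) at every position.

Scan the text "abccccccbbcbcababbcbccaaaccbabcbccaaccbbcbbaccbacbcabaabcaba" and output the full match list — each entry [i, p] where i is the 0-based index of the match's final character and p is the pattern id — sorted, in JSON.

Build automaton:
Trie nodes:
  n0 'ε': a→15 b→1 c→2
  n1 'b': a→11 c→18  ←P0
  n2 'c': b→6 c→3
  n3 'cc': c→4
  n4 'ccc': a→5
  n5 'ccca': ·  ←P1
  n6 'cb': c→7
  n7 'cbc': c→8  ←P4
  n8 'cbcc': a→9
  n9 'cbcca': a→10
  n10 'cbccaa': ·  ←P2
  n11 'ba': c→12
  n12 'bac': b→13
  n13 'bacb': c→14
  n14 'bacbc': ·  ←P3
  n15 'a': b→17 c→16
  n16 'ac': ·  ←P5
  n17 'ab': ·  ←P6
  n18 'bc': ·  ←P7

BFS fail/out derivation:
  n1('b'): parent n0 fail=0; on 'b' 0 → fail=0;  out {0}∪∅={0}
  n2('c'): parent n0 fail=0; on 'c' 0 → fail=0;  out ∅∪∅=∅
  n15('a'): parent n0 fail=0; on 'a' 0 → fail=0;  out ∅∪∅=∅
  n3('cc'): parent n2 fail=0; on 'c' 0 → fail=2;  out ∅∪∅=∅
  n6('cb'): parent n2 fail=0; on 'b' 0 → fail=1;  out ∅∪{0}={0}
  n11('ba'): parent n1 fail=0; on 'a' 0 → fail=15;  out ∅∪∅=∅
  n16('ac'): parent n15 fail=0; on 'c' 0 → fail=2;  out {5}∪∅={5}
  n17('ab'): parent n15 fail=0; on 'b' 0 → fail=1;  out {6}∪{0}={0,6}
  n18('bc'): parent n1 fail=0; on 'c' 0 → fail=2;  out {7}∪∅={7}
  n4('ccc'): parent n3 fail=2; on 'c' 2 → fail=3;  out ∅∪∅=∅
  n7('cbc'): parent n6 fail=1; on 'c' 1 → fail=18;  out {4}∪{7}={4,7}
  n12('bac'): parent n11 fail=15; on 'c' 15 → fail=16;  out ∅∪{5}={5}
  n5('ccca'): parent n4 fail=3; on 'a' 3→2→0 → fail=15;  out {1}∪∅={1}
  n8('cbcc'): parent n7 fail=18; on 'c' 18→2 → fail=3;  out ∅∪∅=∅
  n13('bacb'): parent n12 fail=16; on 'b' 16→2 → fail=6;  out ∅∪{0}={0}
  n9('cbcca'): parent n8 fail=3; on 'a' 3→2→0 → fail=15;  out ∅∪∅=∅
  n14('bacbc'): parent n13 fail=6; on 'c' 6 → fail=7;  out {3}∪{4,7}={3,4,7}
  n10('cbccaa'): parent n9 fail=15; on 'a' 15→0 → fail=15;  out {2}∪∅={2}

Text stream:
[0] read 'a'  n0⇒n15
[1] read 'b'  n15⇒n17  → match P0@[1:1],P6@[0:1]
[2] read 'c'  n17⇒n18 ·f  → match P7@[1:2]
[3] read 'c'  n18⇒n3 ·f
[4] read 'c'  n3⇒n4
[5] read 'c'  n4⇒n4 ·f
[6] read 'c'  n4⇒n4 ·f
[7] read 'c'  n4⇒n4 ·f
[8] read 'b'  n4⇒n6 ·f  → match P0@[8:8]
[9] read 'b'  n6⇒n1 ·f  → match P0@[9:9]
[10] read 'c'  n1⇒n18  → match P7@[9:10]
[11] read 'b'  n18⇒n6 ·f  → match P0@[11:11]
[12] read 'c'  n6⇒n7  → match P4@[10:12],P7@[11:12]
[13] read 'a'  n7⇒n15 ·f
[14] read 'b'  n15⇒n17  → match P0@[14:14],P6@[13:14]
[15] read 'a'  n17⇒n11 ·f
[16] read 'b'  n11⇒n17 ·f  → match P0@[16:16],P6@[15:16]
[17] read 'b'  n17⇒n1 ·f  → match P0@[17:17]
[18] read 'c'  n1⇒n18  → match P7@[17:18]
[19] read 'b'  n18⇒n6 ·f  → match P0@[19:19]
[20] read 'c'  n6⇒n7  → match P4@[18:20],P7@[19:20]
[21] read 'c'  n7⇒n8
[22] read 'a'  n8⇒n9
[23] read 'a'  n9⇒n10  → match P2@[18:23]
[24] read 'a'  n10⇒n15 ·f
[25] read 'c'  n15⇒n16  → match P5@[24:25]
[26] read 'c'  n16⇒n3 ·f
[27] read 'b'  n3⇒n6 ·f  → match P0@[27:27]
[28] read 'a'  n6⇒n11 ·f
[29] read 'b'  n11⇒n17 ·f  → match P0@[29:29],P6@[28:29]
[30] read 'c'  n17⇒n18 ·f  → match P7@[29:30]
[31] read 'b'  n18⇒n6 ·f  → match P0@[31:31]
[32] read 'c'  n6⇒n7  → match P4@[30:32],P7@[31:32]
[33] read 'c'  n7⇒n8
[34] read 'a'  n8⇒n9
[35] read 'a'  n9⇒n10  → match P2@[30:35]
[36] read 'c'  n10⇒n16 ·f  → match P5@[35:36]
[37] read 'c'  n16⇒n3 ·f
[38] read 'b'  n3⇒n6 ·f  → match P0@[38:38]
[39] read 'b'  n6⇒n1 ·f  → match P0@[39:39]
[40] read 'c'  n1⇒n18  → match P7@[39:40]
[41] read 'b'  n18⇒n6 ·f  → match P0@[41:41]
[42] read 'b'  n6⇒n1 ·f  → match P0@[42:42]
[43] read 'a'  n1⇒n11
[44] read 'c'  n11⇒n12  → match P5@[43:44]
[45] read 'c'  n12⇒n3 ·f
[46] read 'b'  n3⇒n6 ·f  → match P0@[46:46]
[47] read 'a'  n6⇒n11 ·f
[48] read 'c'  n11⇒n12  → match P5@[47:48]
[49] read 'b'  n12⇒n13  → match P0@[49:49]
[50] read 'c'  n13⇒n14  → match P3@[46:50],P4@[48:50],P7@[49:50]
[51] read 'a'  n14⇒n15 ·f
[52] read 'b'  n15⇒n17  → match P0@[52:52],P6@[51:52]
[53] read 'a'  n17⇒n11 ·f
[54] read 'a'  n11⇒n15 ·f
[55] read 'b'  n15⇒n17  → match P0@[55:55],P6@[54:55]
[56] read 'c'  n17⇒n18 ·f  → match P7@[55:56]
[57] read 'a'  n18⇒n15 ·f
[58] read 'b'  n15⇒n17  → match P0@[58:58],P6@[57:58]
[59] read 'a'  n17⇒n11 ·f

All matches (sorted): [[1,0],[1,6],[2,7],[8,0],[9,0],[10,7],[11,0],[12,4],[12,7],[14,0],[14,6],[16,0],[16,6],[17,0],[18,7],[19,0],[20,4],[20,7],[23,2],[25,5],[27,0],[29,0],[29,6],[30,7],[31,0],[32,4],[32,7],[35,2],[36,5],[38,0],[39,0],[40,7],[41,0],[42,0],[44,5],[46,0],[48,5],[49,0],[50,3],[50,4],[50,7],[52,0],[52,6],[55,0],[55,6],[56,7],[58,0],[58,6]]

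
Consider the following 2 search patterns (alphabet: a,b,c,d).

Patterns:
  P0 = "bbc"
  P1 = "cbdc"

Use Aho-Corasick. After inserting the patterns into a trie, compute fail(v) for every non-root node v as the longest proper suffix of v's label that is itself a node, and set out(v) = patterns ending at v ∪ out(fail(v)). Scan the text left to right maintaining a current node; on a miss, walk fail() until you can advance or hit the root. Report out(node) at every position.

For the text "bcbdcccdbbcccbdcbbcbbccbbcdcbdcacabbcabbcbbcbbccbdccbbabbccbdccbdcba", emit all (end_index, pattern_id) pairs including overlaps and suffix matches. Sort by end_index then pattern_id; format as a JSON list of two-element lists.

Construct AC machine:
Trie nodes:
  n0 'ε': b→1 c→4
  n1 'b': b→2
  n2 'bb': c→3
  n3 'bbc': ·  [P0 ends]
  n4 'c': b→5
  n5 'cb': d→6
  n6 'cbd': c→7
  n7 'cbdc': ·  [P1 ends]

BFS fail/out derivation:
  fail(1) 'b': from fail(0)=0 chase 'b': 0 ⇒ 0;  out=∅∪out(0)=∅
  fail(4) 'c': from fail(0)=0 chase 'c': 0 ⇒ 0;  out=∅∪out(0)=∅
  fail(2) 'bb': from fail(1)=0 chase 'b': 0 ⇒ 1;  out=∅∪out(1)=∅
  fail(5) 'cb': from fail(4)=0 chase 'b': 0 ⇒ 1;  out=∅∪out(1)=∅
  fail(3) 'bbc': from fail(2)=1 chase 'c': 1→0 ⇒ 4;  out={0}∪out(4)={0}
  fail(6) 'cbd': from fail(5)=1 chase 'd': 1→0 ⇒ 0;  out=∅∪out(0)=∅
  fail(7) 'cbdc': from fail(6)=0 chase 'c': 0 ⇒ 4;  out={1}∪out(4)={1}

Text stream:
i=0 'b': node 0→1
i=1 'c': node 1→4 (via fail)
i=2 'b': node 4→5
i=3 'd': node 5→6
i=4 'c': node 6→7  → match P1@[1:4]
i=5 'c': node 7→4 (via fail)
i=6 'c': node 4→4 (via fail)
i=7 'd': node 4→0 (via fail)
i=8 'b': node 0→1
i=9 'b': node 1→2
i=10 'c': node 2→3  → match P0@[8:10]
i=11 'c': node 3→4 (via fail)
i=12 'c': node 4→4 (via fail)
i=13 'b': node 4→5
i=14 'd': node 5→6
i=15 'c': node 6→7  → match P1@[12:15]
i=16 'b': node 7→5 (via fail)
i=17 'b': node 5→2 (via fail)
i=18 'c': node 2→3  → match P0@[16:18]
i=19 'b': node 3→5 (via fail)
i=20 'b': node 5→2 (via fail)
i=21 'c': node 2→3  → match P0@[19:21]
i=22 'c': node 3→4 (via fail)
i=23 'b': node 4→5
i=24 'b': node 5→2 (via fail)
i=25 'c': node 2→3  → match P0@[23:25]
i=26 'd': node 3→0 (via fail)
i=27 'c': node 0→4
i=28 'b': node 4→5
i=29 'd': node 5→6
i=30 'c': node 6→7  → match P1@[27:30]
i=31 'a': node 7→0 (via fail)
i=32 'c': node 0→4
i=33 'a': node 4→0 (via fail)
i=34 'b': node 0→1
i=35 'b': node 1→2
i=36 'c': node 2→3  → match P0@[34:36]
i=37 'a': node 3→0 (via fail)
i=38 'b': node 0→1
i=39 'b': node 1→2
i=40 'c': node 2→3  → match P0@[38:40]
i=41 'b': node 3→5 (via fail)
i=42 'b': node 5→2 (via fail)
i=43 'c': node 2→3  → match P0@[41:43]
i=44 'b': node 3→5 (via fail)
i=45 'b': node 5→2 (via fail)
i=46 'c': node 2→3  → match P0@[44:46]
i=47 'c': node 3→4 (via fail)
i=48 'b': node 4→5
i=49 'd': node 5→6
i=50 'c': node 6→7  → match P1@[47:50]
i=51 'c': node 7→4 (via fail)
i=52 'b': node 4→5
i=53 'b': node 5→2 (via fail)
i=54 'a': node 2→0 (via fail)
i=55 'b': node 0→1
i=56 'b': node 1→2
i=57 'c': node 2→3  → match P0@[55:57]
i=58 'c': node 3→4 (via fail)
i=59 'b': node 4→5
i=60 'd': node 5→6
i=61 'c': node 6→7  → match P1@[58:61]
i=62 'c': node 7→4 (via fail)
i=63 'b': node 4→5
i=64 'd': node 5→6
i=65 'c': node 6→7  → match P1@[62:65]
i=66 'b': node 7→5 (via fail)
i=67 'a': node 5→0 (via fail)

All matches (sorted): [[4,1],[10,0],[15,1],[18,0],[21,0],[25,0],[30,1],[36,0],[40,0],[43,0],[46,0],[50,1],[57,0],[61,1],[65,1]]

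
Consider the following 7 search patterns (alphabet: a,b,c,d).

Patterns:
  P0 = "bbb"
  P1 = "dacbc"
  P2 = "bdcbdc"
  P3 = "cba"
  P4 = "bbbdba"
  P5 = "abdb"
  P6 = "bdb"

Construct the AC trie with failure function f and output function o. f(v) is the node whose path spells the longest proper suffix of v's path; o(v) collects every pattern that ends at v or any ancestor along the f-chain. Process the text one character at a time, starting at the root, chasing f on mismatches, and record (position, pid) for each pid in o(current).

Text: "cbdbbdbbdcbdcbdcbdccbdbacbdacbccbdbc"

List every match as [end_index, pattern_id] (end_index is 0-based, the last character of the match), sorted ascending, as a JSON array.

Build automaton:
Trie nodes:
  n0 'ε': a→20 b→1 c→14 d→4
  n1 'b': b→2 d→9
  n2 'bb': b→3
  n3 'bbb': d→17  ←P0
  n4 'd': a→5
  n5 'da': c→6
  n6 'dac': b→7
  n7 'dacb': c→8
  n8 'dacbc': ·  ←P1
  n9 'bd': b→24 c→10
  n10 'bdc': b→11
  n11 'bdcb': d→12
  n12 'bdcbd': c→13
  n13 'bdcbdc': ·  ←P2
  n14 'c': b→15
  n15 'cb': a→16
  n16 'cba': ·  ←P3
  n17 'bbbd': b→18
  n18 'bbbdb': a→19
  n19 'bbbdba': ·  ←P4
  n20 'a': b→21
  n21 'ab': d→22
  n22 'abd': b→23
  n23 'abdb': ·  ←P5
  n24 'bdb': ·  ←P6

Failure links (BFS by depth):
  fail(1) 'b': from fail(0)=0 chase 'b': 0 ⇒ 0;  out=∅∪out(0)=∅
  fail(4) 'd': from fail(0)=0 chase 'd': 0 ⇒ 0;  out=∅∪out(0)=∅
  fail(14) 'c': from fail(0)=0 chase 'c': 0 ⇒ 0;  out=∅∪out(0)=∅
  fail(20) 'a': from fail(0)=0 chase 'a': 0 ⇒ 0;  out=∅∪out(0)=∅
  fail(2) 'bb': from fail(1)=0 chase 'b': 0 ⇒ 1;  out=∅∪out(1)=∅
  fail(5) 'da': from fail(4)=0 chase 'a': 0 ⇒ 20;  out=∅∪out(20)=∅
  fail(9) 'bd': from fail(1)=0 chase 'd': 0 ⇒ 4;  out=∅∪out(4)=∅
  fail(15) 'cb': from fail(14)=0 chase 'b': 0 ⇒ 1;  out=∅∪out(1)=∅
  fail(21) 'ab': from fail(20)=0 chase 'b': 0 ⇒ 1;  out=∅∪out(1)=∅
  fail(3) 'bbb': from fail(2)=1 chase 'b': 1 ⇒ 2;  out={0}∪out(2)={0}
  fail(6) 'dac': from fail(5)=20 chase 'c': 20→0 ⇒ 14;  out=∅∪out(14)=∅
  fail(10) 'bdc': from fail(9)=4 chase 'c': 4→0 ⇒ 14;  out=∅∪out(14)=∅
  fail(16) 'cba': from fail(15)=1 chase 'a': 1→0 ⇒ 20;  out={3}∪out(20)={3}
  fail(22) 'abd': from fail(21)=1 chase 'd': 1 ⇒ 9;  out=∅∪out(9)=∅
  fail(24) 'bdb': from fail(9)=4 chase 'b': 4→0 ⇒ 1;  out={6}∪out(1)={6}
  fail(7) 'dacb': from fail(6)=14 chase 'b': 14 ⇒ 15;  out=∅∪out(15)=∅
  fail(11) 'bdcb': from fail(10)=14 chase 'b': 14 ⇒ 15;  out=∅∪out(15)=∅
  fail(17) 'bbbd': from fail(3)=2 chase 'd': 2→1 ⇒ 9;  out=∅∪out(9)=∅
  fail(23) 'abdb': from fail(22)=9 chase 'b': 9 ⇒ 24;  out={5}∪out(24)={5,6}
  fail(8) 'dacbc': from fail(7)=15 chase 'c': 15→1→0 ⇒ 14;  out={1}∪out(14)={1}
  fail(12) 'bdcbd': from fail(11)=15 chase 'd': 15→1 ⇒ 9;  out=∅∪out(9)=∅
  fail(18) 'bbbdb': from fail(17)=9 chase 'b': 9 ⇒ 24;  out=∅∪out(24)={6}
  fail(13) 'bdcbdc': from fail(12)=9 chase 'c': 9 ⇒ 10;  out={2}∪out(10)={2}
  fail(19) 'bbbdba': from fail(18)=24 chase 'a': 24→1→0 ⇒ 20;  out={4}∪out(20)={4}

Run:
[0] read 'c'  n0⇒n14
[1] read 'b'  n14⇒n15
[2] read 'd'  n15⇒n9 (fail-walked)
[3] read 'b'  n9⇒n24  ** P6@[1:3]
[4] read 'b'  n24⇒n2 (fail-walked)
[5] read 'd'  n2⇒n9 (fail-walked)
[6] read 'b'  n9⇒n24  ** P6@[4:6]
[7] read 'b'  n24⇒n2 (fail-walked)
[8] read 'd'  n2⇒n9 (fail-walked)
[9] read 'c'  n9⇒n10
[10] read 'b'  n10⇒n11
[11] read 'd'  n11⇒n12
[12] read 'c'  n12⇒n13  ** P2@[7:12]
[13] read 'b'  n13⇒n11 (fail-walked)
[14] read 'd'  n11⇒n12
[15] read 'c'  n12⇒n13  ** P2@[10:15]
[16] read 'b'  n13⇒n11 (fail-walked)
[17] read 'd'  n11⇒n12
[18] read 'c'  n12⇒n13  ** P2@[13:18]
[19] read 'c'  n13⇒n14 (fail-walked)
[20] read 'b'  n14⇒n15
[21] read 'd'  n15⇒n9 (fail-walked)
[22] read 'b'  n9⇒n24  ** P6@[20:22]
[23] read 'a'  n24⇒n20 (fail-walked)
[24] read 'c'  n20⇒n14 (fail-walked)
[25] read 'b'  n14⇒n15
[26] read 'd'  n15⇒n9 (fail-walked)
[27] read 'a'  n9⇒n5 (fail-walked)
[28] read 'c'  n5⇒n6
[29] read 'b'  n6⇒n7
[30] read 'c'  n7⇒n8  ** P1@[26:30]
[31] read 'c'  n8⇒n14 (fail-walked)
[32] read 'b'  n14⇒n15
[33] read 'd'  n15⇒n9 (fail-walked)
[34] read 'b'  n9⇒n24  ** P6@[32:34]
[35] read 'c'  n24⇒n14 (fail-walked)

All matches (sorted): [[3,6],[6,6],[12,2],[15,2],[18,2],[22,6],[30,1],[34,6]]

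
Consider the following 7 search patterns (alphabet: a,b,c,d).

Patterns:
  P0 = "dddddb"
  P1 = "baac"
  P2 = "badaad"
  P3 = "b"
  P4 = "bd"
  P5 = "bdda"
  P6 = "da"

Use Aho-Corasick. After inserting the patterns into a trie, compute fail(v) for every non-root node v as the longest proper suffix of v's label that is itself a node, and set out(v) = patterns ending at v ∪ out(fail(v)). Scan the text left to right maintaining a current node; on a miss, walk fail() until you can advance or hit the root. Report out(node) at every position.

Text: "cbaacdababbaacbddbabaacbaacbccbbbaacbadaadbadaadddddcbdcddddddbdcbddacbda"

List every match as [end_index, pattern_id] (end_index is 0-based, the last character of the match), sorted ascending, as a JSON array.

Build:
Trie (insert patterns):
  0='ε' goto b→7 d→1
  1='d' goto a→18 d→2
  2='dd' goto d→3
  3='ddd' goto d→4
  4='dddd' goto d→5
  5='ddddd' goto b→6
  6='dddddb' goto ·  [P0 ends]
  7='b' goto a→8 d→15  [P3 ends]
  8='ba' goto a→9 d→11
  9='baa' goto c→10
  10='baac' goto ·  [P1 ends]
  11='bad' goto a→12
  12='bada' goto a→13
  13='badaa' goto d→14
  14='badaad' goto ·  [P2 ends]
  15='bd' goto d→16  [P4 ends]
  16='bdd' goto a→17
  17='bdda' goto ·  [P5 ends]
  18='da' goto ·  [P6 ends]

BFS fail/out derivation:
  fail(1) 'd': from fail(0)=0 chase 'd': 0 ⇒ 0;  out=∅∪out(0)=∅
  fail(7) 'b': from fail(0)=0 chase 'b': 0 ⇒ 0;  out={3}∪out(0)={3}
  fail(2) 'dd': from fail(1)=0 chase 'd': 0 ⇒ 1;  out=∅∪out(1)=∅
  fail(8) 'ba': from fail(7)=0 chase 'a': 0 ⇒ 0;  out=∅∪out(0)=∅
  fail(15) 'bd': from fail(7)=0 chase 'd': 0 ⇒ 1;  out={4}∪out(1)={4}
  fail(18) 'da': from fail(1)=0 chase 'a': 0 ⇒ 0;  out={6}∪out(0)={6}
  fail(3) 'ddd': from fail(2)=1 chase 'd': 1 ⇒ 2;  out=∅∪out(2)=∅
  fail(9) 'baa': from fail(8)=0 chase 'a': 0 ⇒ 0;  out=∅∪out(0)=∅
  fail(11) 'bad': from fail(8)=0 chase 'd': 0 ⇒ 1;  out=∅∪out(1)=∅
  fail(16) 'bdd': from fail(15)=1 chase 'd': 1 ⇒ 2;  out=∅∪out(2)=∅
  fail(4) 'dddd': from fail(3)=2 chase 'd': 2 ⇒ 3;  out=∅∪out(3)=∅
  fail(10) 'baac': from fail(9)=0 chase 'c': 0 ⇒ 0;  out={1}∪out(0)={1}
  fail(12) 'bada': from fail(11)=1 chase 'a': 1 ⇒ 18;  out=∅∪out(18)={6}
  fail(17) 'bdda': from fail(16)=2 chase 'a': 2→1 ⇒ 18;  out={5}∪out(18)={5,6}
  fail(5) 'ddddd': from fail(4)=3 chase 'd': 3 ⇒ 4;  out=∅∪out(4)=∅
  fail(13) 'badaa': from fail(12)=18 chase 'a': 18→0 ⇒ 0;  out=∅∪out(0)=∅
  fail(6) 'dddddb': from fail(5)=4 chase 'b': 4→3→2→1→0 ⇒ 7;  out={0}∪out(7)={0,3}
  fail(14) 'badaad': from fail(13)=0 chase 'd': 0 ⇒ 1;  out={2}∪out(1)={2}

Scan:
i=0 'c': node 0→0
i=1 'b': node 0→7  ** P3@[1:1]
i=2 'a': node 7→8
i=3 'a': node 8→9
i=4 'c': node 9→10  ** P1@[1:4]
i=5 'd': node 10→1 ·f
i=6 'a': node 1→18  ** P6@[5:6]
i=7 'b': node 18→7 ·f  ** P3@[7:7]
i=8 'a': node 7→8
i=9 'b': node 8→7 ·f  ** P3@[9:9]
i=10 'b': node 7→7 ·f  ** P3@[10:10]
i=11 'a': node 7→8
i=12 'a': node 8→9
i=13 'c': node 9→10  ** P1@[10:13]
i=14 'b': node 10→7 ·f  ** P3@[14:14]
i=15 'd': node 7→15  ** P4@[14:15]
i=16 'd': node 15→16
i=17 'b': node 16→7 ·f  ** P3@[17:17]
i=18 'a': node 7→8
i=19 'b': node 8→7 ·f  ** P3@[19:19]
i=20 'a': node 7→8
i=21 'a': node 8→9
i=22 'c': node 9→10  ** P1@[19:22]
i=23 'b': node 10→7 ·f  ** P3@[23:23]
i=24 'a': node 7→8
i=25 'a': node 8→9
i=26 'c': node 9→10  ** P1@[23:26]
i=27 'b': node 10→7 ·f  ** P3@[27:27]
i=28 'c': node 7→0 ·f
i=29 'c': node 0→0
i=30 'b': node 0→7  ** P3@[30:30]
i=31 'b': node 7→7 ·f  ** P3@[31:31]
i=32 'b': node 7→7 ·f  ** P3@[32:32]
i=33 'a': node 7→8
i=34 'a': node 8→9
i=35 'c': node 9→10  ** P1@[32:35]
i=36 'b': node 10→7 ·f  ** P3@[36:36]
i=37 'a': node 7→8
i=38 'd': node 8→11
i=39 'a': node 11→12  ** P6@[38:39]
i=40 'a': node 12→13
i=41 'd': node 13→14  ** P2@[36:41]
i=42 'b': node 14→7 ·f  ** P3@[42:42]
i=43 'a': node 7→8
i=44 'd': node 8→11
i=45 'a': node 11→12  ** P6@[44:45]
i=46 'a': node 12→13
i=47 'd': node 13→14  ** P2@[42:47]
i=48 'd': node 14→2 ·f
i=49 'd': node 2→3
i=50 'd': node 3→4
i=51 'd': node 4→5
i=52 'c': node 5→0 ·f
i=53 'b': node 0→7  ** P3@[53:53]
i=54 'd': node 7→15  ** P4@[53:54]
i=55 'c': node 15→0 ·f
i=56 'd': node 0→1
i=57 'd': node 1→2
i=58 'd': node 2→3
i=59 'd': node 3→4
i=60 'd': node 4→5
i=61 'd': node 5→5 ·f
i=62 'b': node 5→6  ** P0@[57:62],P3@[62:62]
i=63 'd': node 6→15 ·f  ** P4@[62:63]
i=64 'c': node 15→0 ·f
i=65 'b': node 0→7  ** P3@[65:65]
i=66 'd': node 7→15  ** P4@[65:66]
i=67 'd': node 15→16
i=68 'a': node 16→17  ** P5@[65:68],P6@[67:68]
i=69 'c': node 17→0 ·f
i=70 'b': node 0→7  ** P3@[70:70]
i=71 'd': node 7→15  ** P4@[70:71]
i=72 'a': node 15→18 ·f  ** P6@[71:72]

Matches: [[1,3],[4,1],[6,6],[7,3],[9,3],[10,3],[13,1],[14,3],[15,4],[17,3],[19,3],[22,1],[23,3],[26,1],[27,3],[30,3],[31,3],[32,3],[35,1],[36,3],[39,6],[41,2],[42,3],[45,6],[47,2],[53,3],[54,4],[62,0],[62,3],[63,4],[65,3],[66,4],[68,5],[68,6],[70,3],[71,4],[72,6]]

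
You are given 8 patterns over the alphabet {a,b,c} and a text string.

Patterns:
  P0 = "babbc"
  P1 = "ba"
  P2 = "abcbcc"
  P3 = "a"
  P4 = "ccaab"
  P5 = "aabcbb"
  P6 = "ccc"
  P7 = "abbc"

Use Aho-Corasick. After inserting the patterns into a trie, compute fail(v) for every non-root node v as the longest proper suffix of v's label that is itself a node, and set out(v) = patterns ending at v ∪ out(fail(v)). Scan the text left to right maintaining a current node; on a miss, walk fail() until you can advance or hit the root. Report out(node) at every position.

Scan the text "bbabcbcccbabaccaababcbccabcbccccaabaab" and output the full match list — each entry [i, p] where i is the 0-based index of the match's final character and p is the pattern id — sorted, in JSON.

Build automaton:
Trie nodes:
  n0 'ε': a→6 b→1 c→12
  n1 'b': a→2
  n2 'ba': b→3  ←P1
  n3 'bab': b→4
  n4 'babb': c→5
  n5 'babbc': ·  ←P0
  n6 'a': a→17 b→7  ←P3
  n7 'ab': b→23 c→8
  n8 'abc': b→9
  n9 'abcb': c→10
  n10 'abcbc': c→11
  n11 'abcbcc': ·  ←P2
  n12 'c': c→13
  n13 'cc': a→14 c→22
  n14 'cca': a→15
  n15 'ccaa': b→16
  n16 'ccaab': ·  ←P4
  n17 'aa': b→18
  n18 'aab': c→19
  n19 'aabc': b→20
  n20 'aabcb': b→21
  n21 'aabcbb': ·  ←P5
  n22 'ccc': ·  ←P6
  n23 'abb': c→24
  n24 'abbc': ·  ←P7

BFS fail/out derivation:
  fail(1) 'b': from fail(0)=0 chase 'b': 0 ⇒ 0;  out=∅∪out(0)=∅
  fail(6) 'a': from fail(0)=0 chase 'a': 0 ⇒ 0;  out={3}∪out(0)={3}
  fail(12) 'c': from fail(0)=0 chase 'c': 0 ⇒ 0;  out=∅∪out(0)=∅
  fail(2) 'ba': from fail(1)=0 chase 'a': 0 ⇒ 6;  out={1}∪out(6)={1,3}
  fail(7) 'ab': from fail(6)=0 chase 'b': 0 ⇒ 1;  out=∅∪out(1)=∅
  fail(13) 'cc': from fail(12)=0 chase 'c': 0 ⇒ 12;  out=∅∪out(12)=∅
  fail(17) 'aa': from fail(6)=0 chase 'a': 0 ⇒ 6;  out=∅∪out(6)={3}
  fail(3) 'bab': from fail(2)=6 chase 'b': 6 ⇒ 7;  out=∅∪out(7)=∅
  fail(8) 'abc': from fail(7)=1 chase 'c': 1→0 ⇒ 12;  out=∅∪out(12)=∅
  fail(14) 'cca': from fail(13)=12 chase 'a': 12→0 ⇒ 6;  out=∅∪out(6)={3}
  fail(18) 'aab': from fail(17)=6 chase 'b': 6 ⇒ 7;  out=∅∪out(7)=∅
  fail(22) 'ccc': from fail(13)=12 chase 'c': 12 ⇒ 13;  out={6}∪out(13)={6}
  fail(23) 'abb': from fail(7)=1 chase 'b': 1→0 ⇒ 1;  out=∅∪out(1)=∅
  fail(4) 'babb': from fail(3)=7 chase 'b': 7 ⇒ 23;  out=∅∪out(23)=∅
  fail(9) 'abcb': from fail(8)=12 chase 'b': 12→0 ⇒ 1;  out=∅∪out(1)=∅
  fail(15) 'ccaa': from fail(14)=6 chase 'a': 6 ⇒ 17;  out=∅∪out(17)={3}
  fail(19) 'aabc': from fail(18)=7 chase 'c': 7 ⇒ 8;  out=∅∪out(8)=∅
  fail(24) 'abbc': from fail(23)=1 chase 'c': 1→0 ⇒ 12;  out={7}∪out(12)={7}
  fail(5) 'babbc': from fail(4)=23 chase 'c': 23 ⇒ 24;  out={0}∪out(24)={0,7}
  fail(10) 'abcbc': from fail(9)=1 chase 'c': 1→0 ⇒ 12;  out=∅∪out(12)=∅
  fail(16) 'ccaab': from fail(15)=17 chase 'b': 17 ⇒ 18;  out={4}∪out(18)={4}
  fail(20) 'aabcb': from fail(19)=8 chase 'b': 8 ⇒ 9;  out=∅∪out(9)=∅
  fail(11) 'abcbcc': from fail(10)=12 chase 'c': 12 ⇒ 13;  out={2}∪out(13)={2}
  fail(21) 'aabcbb': from fail(20)=9 chase 'b': 9→1→0 ⇒ 1;  out={5}∪out(1)={5}

Scan:
pos 0 'b': at 1
pos 1 'b': at 1 ·f
pos 2 'a': at 2  ** P1@[1:2],P3@[2:2]
pos 3 'b': at 3
pos 4 'c': at 8 ·f
pos 5 'b': at 9
pos 6 'c': at 10
pos 7 'c': at 11  ** P2@[2:7]
pos 8 'c': at 22 ·f  ** P6@[6:8]
pos 9 'b': at 1 ·f
pos 10 'a': at 2  ** P1@[9:10],P3@[10:10]
pos 11 'b': at 3
pos 12 'a': at 2 ·f  ** P1@[11:12],P3@[12:12]
pos 13 'c': at 12 ·f
pos 14 'c': at 13
pos 15 'a': at 14  ** P3@[15:15]
pos 16 'a': at 15  ** P3@[16:16]
pos 17 'b': at 16  ** P4@[13:17]
pos 18 'a': at 2 ·f  ** P1@[17:18],P3@[18:18]
pos 19 'b': at 3
pos 20 'c': at 8 ·f
pos 21 'b': at 9
pos 22 'c': at 10
pos 23 'c': at 11  ** P2@[18:23]
pos 24 'a': at 14 ·f  ** P3@[24:24]
pos 25 'b': at 7 ·f
pos 26 'c': at 8
pos 27 'b': at 9
pos 28 'c': at 10
pos 29 'c': at 11  ** P2@[24:29]
pos 30 'c': at 22 ·f  ** P6@[28:30]
pos 31 'c': at 22 ·f  ** P6@[29:31]
pos 32 'a': at 14 ·f  ** P3@[32:32]
pos 33 'a': at 15  ** P3@[33:33]
pos 34 'b': at 16  ** P4@[30:34]
pos 35 'a': at 2 ·f  ** P1@[34:35],P3@[35:35]
pos 36 'a': at 17 ·f  ** P3@[36:36]
pos 37 'b': at 18

All matches (sorted): [[2,1],[2,3],[7,2],[8,6],[10,1],[10,3],[12,1],[12,3],[15,3],[16,3],[17,4],[18,1],[18,3],[23,2],[24,3],[29,2],[30,6],[31,6],[32,3],[33,3],[34,4],[35,1],[35,3],[36,3]]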